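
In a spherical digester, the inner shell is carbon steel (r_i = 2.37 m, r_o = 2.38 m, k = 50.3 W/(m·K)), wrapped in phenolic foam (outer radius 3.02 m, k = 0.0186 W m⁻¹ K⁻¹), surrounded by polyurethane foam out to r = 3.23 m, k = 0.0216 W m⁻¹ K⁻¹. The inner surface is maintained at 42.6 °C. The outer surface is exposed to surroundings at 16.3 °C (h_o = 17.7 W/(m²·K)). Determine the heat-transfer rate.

Resistance network (inner→outer):
  R_carbon steel = (1/2.37 − 1/2.38)/(4πk) = 0.001773/(4π·50.3) = 2.805×10^-6 K/W
  R_phenolic foam = (1/2.38 − 1/3.02)/(4πk) = 0.08904/(4π·0.0186) = 0.3810 K/W
  R_polyurethane foam = (1/3.02 − 1/3.23)/(4πk) = 0.02153/(4π·0.0216) = 0.07931 K/W
  R_conv,out = 1/(4πr²h) = 1/(4π·3.23²·17.7) = 4.309×10^-4 K/W
ΣR = 2.805×10^-6 + 0.3810 + 0.07931 + 4.309×10^-4 = 0.4607 K/W
Q = ΔT/ΣR = (42.6 °C − 16.3 °C)/0.4607 = 57.1 W

Q = 57.1 W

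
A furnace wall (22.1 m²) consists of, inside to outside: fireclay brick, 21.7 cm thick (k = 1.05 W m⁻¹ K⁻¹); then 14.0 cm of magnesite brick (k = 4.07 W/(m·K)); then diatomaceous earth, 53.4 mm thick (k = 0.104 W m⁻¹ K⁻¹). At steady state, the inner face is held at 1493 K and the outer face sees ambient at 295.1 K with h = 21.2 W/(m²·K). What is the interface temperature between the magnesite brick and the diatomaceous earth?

Series thermal resistances, inner to outer:
  R_fireclay brick = L/(kA) = 0.217/(1.05·22.1) = 0.009351 K/W
  R_magnesite brick = L/(kA) = 0.140/(4.07·22.1) = 0.001556 K/W
  R_diatomaceous earth = L/(kA) = 0.0534/(0.104·22.1) = 0.02323 K/W
  R_conv,out = 1/(hA) = 1/(21.2·22.1) = 0.002134 K/W
ΣR = 0.009351 + 0.001556 + 0.02323 + 0.002134 = 0.03627 K/W
Q = ΔT/ΣR = (1493 K − 295.1 K)/0.03627 = 33030 W
From the inner boundary to the magnesite brick/diatomaceous earth interface, ΣR_partial = 0.01091 K/W.
T_interface = T_in − Q·ΣR_partial = 1493 K − (33030)(0.01091) = 1133 K

T = 1133 K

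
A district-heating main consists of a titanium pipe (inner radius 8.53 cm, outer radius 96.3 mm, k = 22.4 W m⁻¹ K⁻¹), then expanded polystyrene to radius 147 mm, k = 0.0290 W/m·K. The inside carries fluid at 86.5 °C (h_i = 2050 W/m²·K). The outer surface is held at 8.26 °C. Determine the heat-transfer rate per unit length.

Series thermal resistances, inner to outer:
  R'_conv,in = 1/(2πr h) = 1/(2π·0.0853·2050) = 9.102×10^-4 m·K/W
  R'_titanium = ln(0.0963/0.0853)/(2πk) = 0.1213/(2π·22.4) = 8.618×10^-4 m·K/W
  R'_expanded polystyrene = ln(0.147/0.0963)/(2πk) = 0.4230/(2π·0.0290) = 2.321 m·K/W
ΣR = 9.102×10^-4 + 8.618×10^-4 + 2.321 = 2.323 m·K/W
Q' = ΔT/ΣR = (86.5 °C − 8.26 °C)/2.323 = 33.7 W/m

Q' = 33.7 W/m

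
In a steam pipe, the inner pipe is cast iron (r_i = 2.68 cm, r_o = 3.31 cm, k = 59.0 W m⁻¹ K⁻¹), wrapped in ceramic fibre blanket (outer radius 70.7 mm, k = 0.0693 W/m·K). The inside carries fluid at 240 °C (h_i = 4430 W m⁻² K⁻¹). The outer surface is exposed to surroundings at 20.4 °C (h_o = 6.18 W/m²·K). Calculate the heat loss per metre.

Treat each layer as a resistance in series:
  R'_conv,in = 1/(2πr h) = 1/(2π·0.0268·4430) = 0.001341 m·K/W
  R'_cast iron = ln(0.0331/0.0268)/(2πk) = 0.2111/(2π·59.0) = 5.695×10^-4 m·K/W
  R'_ceramic fibre blanket = ln(0.0707/0.0331)/(2πk) = 0.7589/(2π·0.0693) = 1.743 m·K/W
  R'_conv,out = 1/(2πr h) = 1/(2π·0.0707·6.18) = 0.3643 m·K/W
ΣR = 0.001341 + 5.695×10^-4 + 1.743 + 0.3643 = 2.109 m·K/W
Q' = ΔT/ΣR = (240 °C − 20.4 °C)/2.109 = 104 W/m

Q' = 104 W/m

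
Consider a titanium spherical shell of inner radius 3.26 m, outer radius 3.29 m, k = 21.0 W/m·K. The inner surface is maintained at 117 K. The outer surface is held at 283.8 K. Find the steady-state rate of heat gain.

Q = 15700 kW

Q = 4πk·ΔT/(1/r₁ − 1/r₂) = 4π × 21.0 × 166.8 / (1/3.26 − 1/3.29) = 1.57×10^7 W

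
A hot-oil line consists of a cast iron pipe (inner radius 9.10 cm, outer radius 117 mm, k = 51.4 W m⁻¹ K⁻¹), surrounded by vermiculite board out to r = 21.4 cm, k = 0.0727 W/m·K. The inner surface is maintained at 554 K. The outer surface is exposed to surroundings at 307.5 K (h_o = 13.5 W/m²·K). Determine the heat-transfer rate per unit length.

Treat each layer as a resistance in series:
  R'_cast iron = ln(0.117/0.0910)/(2πk) = 0.2513/(2π·51.4) = 7.782×10^-4 m·K/W
  R'_vermiculite board = ln(0.214/0.117)/(2πk) = 0.6038/(2π·0.0727) = 1.322 m·K/W
  R'_conv,out = 1/(2πr h) = 1/(2π·0.214·13.5) = 0.05509 m·K/W
ΣR = 7.782×10^-4 + 1.322 + 0.05509 = 1.378 m·K/W
Q' = ΔT/ΣR = (554 K − 307.5 K)/1.378 = 179 W/m

Q' = 179 W/m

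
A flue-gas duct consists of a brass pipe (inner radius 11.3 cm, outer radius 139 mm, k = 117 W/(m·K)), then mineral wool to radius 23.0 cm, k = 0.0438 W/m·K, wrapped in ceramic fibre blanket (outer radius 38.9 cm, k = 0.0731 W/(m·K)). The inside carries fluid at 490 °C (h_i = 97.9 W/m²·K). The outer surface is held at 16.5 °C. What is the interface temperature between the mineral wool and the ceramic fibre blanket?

T = 198 °C

Resistance network (inner→outer):
  R'_conv,in = 1/(2πr h) = 1/(2π·0.113·97.9) = 0.01439 m·K/W
  R'_brass = ln(0.139/0.113)/(2πk) = 0.2071/(2π·117) = 2.817×10^-4 m·K/W
  R'_mineral wool = ln(0.230/0.139)/(2πk) = 0.5036/(2π·0.0438) = 1.830 m·K/W
  R'_ceramic fibre blanket = ln(0.389/0.230)/(2πk) = 0.5255/(2π·0.0731) = 1.144 m·K/W
ΣR = 0.01439 + 2.817×10^-4 + 1.830 + 1.144 = 2.989 m·K/W
Q' = ΔT/ΣR = (490 °C − 16.5 °C)/2.989 = 158.4 W/m
From the inner boundary to the mineral wool/ceramic fibre blanket interface, ΣR_partial = 1.845 m·K/W.
T_interface = T_in − Q'·ΣR_partial = 490 °C − (158.4)(1.845) = 198 °C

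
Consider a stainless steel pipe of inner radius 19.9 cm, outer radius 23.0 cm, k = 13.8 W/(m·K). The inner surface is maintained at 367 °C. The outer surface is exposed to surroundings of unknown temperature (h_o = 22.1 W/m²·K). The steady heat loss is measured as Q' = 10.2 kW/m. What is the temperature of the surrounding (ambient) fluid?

Sum the resistances:
  R'_stainless steel = ln(0.230/0.199)/(2πk) = 0.1448/(2π·13.8) = 0.001670 m·K/W
  R'_conv,out = 1/(2πr h) = 1/(2π·0.230·22.1) = 0.03131 m·K/W
ΣR = 0.03298 m·K/W
ΔT = Q'·ΣR = 10200 × 0.03298 = 336.4 K
Heat flows outward, so T_out = T_in − ΔT = 367 − 336.4 = 30.6 °C

T_out = 30.6 °C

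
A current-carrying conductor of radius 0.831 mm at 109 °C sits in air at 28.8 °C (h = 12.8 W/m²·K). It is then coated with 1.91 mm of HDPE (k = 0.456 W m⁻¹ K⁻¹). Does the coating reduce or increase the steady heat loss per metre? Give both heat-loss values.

increases: 5.36 → 16.2 W/m

Critical radius for a cylinder: r_cr = k/h = 0.0356 m = 3.56 cm.
Outer radius after coating: r₂ = 8.31×10^-4 + 0.00191 = 0.002741 m.
Since r₁ < r_cr and r₂ ≤ r_cr, the coating moves toward the maximum at r_cr — heat loss rises.
Bare: R = 1/(2πr₁h) = 14.96 m·K/W; Q = 80.2/14.96 = 5.36 W/m.
Coated: R = R_cond + R_conv = 4.953 m·K/W; Q = 80.2/4.953 = 16.2 W/m.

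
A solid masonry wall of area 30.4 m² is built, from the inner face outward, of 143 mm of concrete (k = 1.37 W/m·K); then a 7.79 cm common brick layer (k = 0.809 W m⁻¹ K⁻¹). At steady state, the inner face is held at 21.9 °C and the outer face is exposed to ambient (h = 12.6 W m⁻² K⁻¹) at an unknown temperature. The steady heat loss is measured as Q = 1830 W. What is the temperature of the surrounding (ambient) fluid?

Sum the resistances:
  R_concrete = L/(kA) = 0.143/(1.37·30.4) = 0.003434 K/W
  R_common brick = L/(kA) = 0.0779/(0.809·30.4) = 0.003167 K/W
  R_conv,out = 1/(hA) = 1/(12.6·30.4) = 0.002611 K/W
ΣR = 0.009212 K/W
ΔT = Q·ΣR = 1830 × 0.009212 = 16.86 K
Heat flows outward, so T_out = T_in − ΔT = 21.9 − 16.86 = 5.04 °C

T_out = 5.04 °C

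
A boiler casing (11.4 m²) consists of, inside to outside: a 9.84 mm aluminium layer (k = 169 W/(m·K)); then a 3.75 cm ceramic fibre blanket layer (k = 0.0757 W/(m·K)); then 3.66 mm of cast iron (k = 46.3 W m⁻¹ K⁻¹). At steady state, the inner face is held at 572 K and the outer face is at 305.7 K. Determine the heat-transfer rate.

Series thermal resistances, inner to outer:
  R_aluminium = L/(kA) = 0.00984/(169·11.4) = 5.107×10^-6 K/W
  R_ceramic fibre blanket = L/(kA) = 0.0375/(0.0757·11.4) = 0.04345 K/W
  R_cast iron = L/(kA) = 0.00366/(46.3·11.4) = 6.934×10^-6 K/W
ΣR = 5.107×10^-6 + 0.04345 + 6.934×10^-6 = 0.04346 K/W
Q = ΔT/ΣR = (572 K − 305.7 K)/0.04346 = 6130 W

Q = 6.13 kW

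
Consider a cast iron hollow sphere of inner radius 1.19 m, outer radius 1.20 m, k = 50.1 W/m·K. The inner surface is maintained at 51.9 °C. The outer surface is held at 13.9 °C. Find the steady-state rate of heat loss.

Q = 3.42×10^6 W

Q = 4πk·ΔT/(1/r₁ − 1/r₂) = 4π × 50.1 × 38 / (1/1.19 − 1/1.20) = 3.42×10^6 W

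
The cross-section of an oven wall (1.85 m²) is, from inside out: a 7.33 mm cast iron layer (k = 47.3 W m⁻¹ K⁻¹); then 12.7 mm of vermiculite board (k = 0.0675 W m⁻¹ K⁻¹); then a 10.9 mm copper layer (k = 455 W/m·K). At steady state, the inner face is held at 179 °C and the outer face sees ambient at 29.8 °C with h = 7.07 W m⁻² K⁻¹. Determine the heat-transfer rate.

Treat each layer as a resistance in series:
  R_cast iron = L/(kA) = 0.00733/(47.3·1.85) = 8.377×10^-5 K/W
  R_vermiculite board = L/(kA) = 0.0127/(0.0675·1.85) = 0.1017 K/W
  R_copper = L/(kA) = 0.0109/(455·1.85) = 1.295×10^-5 K/W
  R_conv,out = 1/(hA) = 1/(7.07·1.85) = 0.07646 K/W
ΣR = 8.377×10^-5 + 0.1017 + 1.295×10^-5 + 0.07646 = 0.1783 K/W
Q = ΔT/ΣR = (179 °C − 29.8 °C)/0.1783 = 837 W

Q = 837 W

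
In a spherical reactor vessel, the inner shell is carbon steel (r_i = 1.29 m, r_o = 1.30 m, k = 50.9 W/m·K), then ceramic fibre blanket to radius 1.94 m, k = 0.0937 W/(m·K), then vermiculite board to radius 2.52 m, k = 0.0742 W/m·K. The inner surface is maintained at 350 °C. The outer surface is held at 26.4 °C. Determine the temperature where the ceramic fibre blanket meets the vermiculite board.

T = 147 °C

Series thermal resistances, inner to outer:
  R_carbon steel = (1/1.29 − 1/1.30)/(4πk) = 0.005963/(4π·50.9) = 9.323×10^-6 K/W
  R_ceramic fibre blanket = (1/1.30 − 1/1.94)/(4πk) = 0.2538/(4π·0.0937) = 0.2155 K/W
  R_vermiculite board = (1/1.94 − 1/2.52)/(4πk) = 0.1186/(4π·0.0742) = 0.1272 K/W
ΣR = 9.323×10^-6 + 0.2155 + 0.1272 = 0.3427 K/W
Q = ΔT/ΣR = (350 °C − 26.4 °C)/0.3427 = 944.3 W
From the inner boundary to the ceramic fibre blanket/vermiculite board interface, ΣR_partial = 0.2155 K/W.
T_interface = T_in − Q·ΣR_partial = 350 °C − (944.3)(0.2155) = 147 °C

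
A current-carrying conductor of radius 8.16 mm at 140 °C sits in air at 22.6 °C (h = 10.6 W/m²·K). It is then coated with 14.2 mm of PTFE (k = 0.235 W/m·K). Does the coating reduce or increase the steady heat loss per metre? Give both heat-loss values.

increases: 63.8 → 86.7 W/m

Critical radius for a cylinder: r_cr = k/h = 0.0222 m = 2.22 cm.
Outer radius after coating: r₂ = 0.00816 + 0.0142 = 0.02236 m.
r₁ < r_cr < r₂: heat loss rises to a maximum at r_cr then falls. Whether the coating helps depends on whether Q(r₂) has dropped back below Q(r₁).
Bare: R = 1/(2πr₁h) = 1.840 m·K/W; Q = 117.4/1.840 = 63.8 W/m.
Coated: R = R_cond + R_conv = 1.354 m·K/W; Q = 117.4/1.354 = 86.7 W/m.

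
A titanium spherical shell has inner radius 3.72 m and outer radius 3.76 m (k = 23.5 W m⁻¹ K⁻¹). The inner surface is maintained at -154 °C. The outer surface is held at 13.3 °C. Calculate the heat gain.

Q = 4πk·ΔT/(1/r₁ − 1/r₂) = 4π × 23.5 × 167.3 / (1/3.72 − 1/3.76) = 1.73×10^7 W

Q = 17300 kW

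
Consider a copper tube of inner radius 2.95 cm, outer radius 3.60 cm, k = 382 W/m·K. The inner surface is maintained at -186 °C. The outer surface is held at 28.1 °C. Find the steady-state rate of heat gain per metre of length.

Q' = 2580 kW/m

Q' = 2πk·ΔT/ln(r₂/r₁) = 2π × 382 × 214.1 / ln(0.0360/0.0295) = 2.58×10^6 W/m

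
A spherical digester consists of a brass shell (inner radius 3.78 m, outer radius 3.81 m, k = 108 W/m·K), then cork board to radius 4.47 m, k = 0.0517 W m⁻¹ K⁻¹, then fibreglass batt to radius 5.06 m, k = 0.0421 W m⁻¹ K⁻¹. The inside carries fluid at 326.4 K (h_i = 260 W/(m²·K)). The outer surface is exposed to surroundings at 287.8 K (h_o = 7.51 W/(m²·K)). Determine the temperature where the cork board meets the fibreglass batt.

Series thermal resistances, inner to outer:
  R_conv,in = 1/(4πr²h) = 1/(4π·3.78²·260) = 2.142×10^-5 K/W
  R_brass = (1/3.78 − 1/3.81)/(4πk) = 0.002083/(4π·108) = 1.535×10^-6 K/W
  R_cork board = (1/3.81 − 1/4.47)/(4πk) = 0.03875/(4π·0.0517) = 0.05965 K/W
  R_fibreglass batt = (1/4.47 − 1/5.06)/(4πk) = 0.02609/(4π·0.0421) = 0.04931 K/W
  R_conv,out = 1/(4πr²h) = 1/(4π·5.06²·7.51) = 4.139×10^-4 K/W
ΣR = 2.142×10^-5 + 1.535×10^-6 + 0.05965 + 0.04931 + 4.139×10^-4 = 0.1094 K/W
Q = ΔT/ΣR = (326.4 K − 287.8 K)/0.1094 = 352.8 W
From the inner boundary to the cork board/fibreglass batt interface, ΣR_partial = 0.05967 K/W.
T_interface = T_in − Q·ΣR_partial = 326.4 K − (352.8)(0.05967) = 305.3 K

T = 305.3 K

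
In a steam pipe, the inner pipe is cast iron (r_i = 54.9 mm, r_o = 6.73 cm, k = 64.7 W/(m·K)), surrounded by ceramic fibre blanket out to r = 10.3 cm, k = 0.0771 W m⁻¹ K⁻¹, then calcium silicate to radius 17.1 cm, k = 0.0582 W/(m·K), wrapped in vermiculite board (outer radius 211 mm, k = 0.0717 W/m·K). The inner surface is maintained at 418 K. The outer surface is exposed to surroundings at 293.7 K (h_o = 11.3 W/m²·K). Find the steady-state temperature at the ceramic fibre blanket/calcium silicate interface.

Resistance network (inner→outer):
  R'_cast iron = ln(0.0673/0.0549)/(2πk) = 0.2036/(2π·64.7) = 5.009×10^-4 m·K/W
  R'_ceramic fibre blanket = ln(0.103/0.0673)/(2πk) = 0.4256/(2π·0.0771) = 0.8785 m·K/W
  R'_calcium silicate = ln(0.171/0.103)/(2πk) = 0.5069/(2π·0.0582) = 1.386 m·K/W
  R'_vermiculite board = ln(0.211/0.171)/(2πk) = 0.2102/(2π·0.0717) = 0.4666 m·K/W
  R'_conv,out = 1/(2πr h) = 1/(2π·0.211·11.3) = 0.06675 m·K/W
ΣR = 5.009×10^-4 + 0.8785 + 1.386 + 0.4666 + 0.06675 = 2.798 m·K/W
Q' = ΔT/ΣR = (418 K − 293.7 K)/2.798 = 44.42 W/m
From the inner boundary to the ceramic fibre blanket/calcium silicate interface, ΣR_partial = 0.8790 m·K/W.
T_interface = T_in − Q'·ΣR_partial = 418 K − (44.42)(0.8790) = 379 K

T = 379 K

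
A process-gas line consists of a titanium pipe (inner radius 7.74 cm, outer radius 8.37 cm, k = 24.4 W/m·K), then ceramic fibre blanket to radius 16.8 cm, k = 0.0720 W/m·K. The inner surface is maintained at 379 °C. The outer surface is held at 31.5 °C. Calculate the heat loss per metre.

Treat each layer as a resistance in series:
  R'_titanium = ln(0.0837/0.0774)/(2πk) = 0.07825/(2π·24.4) = 5.104×10^-4 m·K/W
  R'_ceramic fibre blanket = ln(0.168/0.0837)/(2πk) = 0.6967/(2π·0.0720) = 1.540 m·K/W
ΣR = 5.104×10^-4 + 1.540 = 1.541 m·K/W
Q' = ΔT/ΣR = (379 °C − 31.5 °C)/1.541 = 226 W/m

Q' = 226 W/m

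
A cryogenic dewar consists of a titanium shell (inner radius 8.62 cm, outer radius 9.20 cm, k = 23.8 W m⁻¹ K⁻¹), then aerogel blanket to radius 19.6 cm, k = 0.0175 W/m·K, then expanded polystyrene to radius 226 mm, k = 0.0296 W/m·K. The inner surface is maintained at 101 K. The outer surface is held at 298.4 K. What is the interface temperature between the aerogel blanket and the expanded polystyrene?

Resistance network (inner→outer):
  R_titanium = (1/0.0862 − 1/0.0920)/(4πk) = 0.7314/(4π·23.8) = 0.002445 K/W
  R_aerogel blanket = (1/0.0920 − 1/0.196)/(4πk) = 5.768/(4π·0.0175) = 26.23 K/W
  R_expanded polystyrene = (1/0.196 − 1/0.226)/(4πk) = 0.6773/(4π·0.0296) = 1.821 K/W
ΣR = 0.002445 + 26.23 + 1.821 = 28.05 K/W
Q = ΔT/ΣR = (101 K − 298.4 K)/28.05 = -7.037 W
From the inner boundary to the aerogel blanket/expanded polystyrene interface, ΣR_partial = 26.23 K/W.
T_interface = T_in − Q·ΣR_partial = 101 K − (-7.037)(26.23) = 285.6 K

T = 285.6 K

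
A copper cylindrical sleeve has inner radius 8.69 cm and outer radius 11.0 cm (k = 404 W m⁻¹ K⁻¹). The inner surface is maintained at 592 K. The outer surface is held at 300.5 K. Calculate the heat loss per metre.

Q' = 3140 kW/m

Q' = 2πk·ΔT/ln(r₂/r₁) = 2π × 404 × 291.5 / ln(0.110/0.0869) = 3.14×10^6 W/m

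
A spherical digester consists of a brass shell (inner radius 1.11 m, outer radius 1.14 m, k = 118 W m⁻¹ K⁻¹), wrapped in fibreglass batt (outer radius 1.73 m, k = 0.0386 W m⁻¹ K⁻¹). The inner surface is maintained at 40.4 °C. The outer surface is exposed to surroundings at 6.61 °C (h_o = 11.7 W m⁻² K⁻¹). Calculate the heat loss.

Treat each layer as a resistance in series:
  R_brass = (1/1.11 − 1/1.14)/(4πk) = 0.02371/(4π·118) = 1.599×10^-5 K/W
  R_fibreglass batt = (1/1.14 − 1/1.73)/(4πk) = 0.2992/(4π·0.0386) = 0.6167 K/W
  R_conv,out = 1/(4πr²h) = 1/(4π·1.73²·11.7) = 0.002273 K/W
ΣR = 1.599×10^-5 + 0.6167 + 0.002273 = 0.6190 K/W
Q = ΔT/ΣR = (40.4 °C − 6.61 °C)/0.6190 = 54.6 W

Q = 54.6 W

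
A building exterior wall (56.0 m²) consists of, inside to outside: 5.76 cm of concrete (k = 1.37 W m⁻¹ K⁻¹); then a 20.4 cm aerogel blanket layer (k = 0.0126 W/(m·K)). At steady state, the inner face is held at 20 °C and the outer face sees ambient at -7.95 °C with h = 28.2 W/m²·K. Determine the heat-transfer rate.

Resistance network (inner→outer):
  R_concrete = L/(kA) = 0.0576/(1.37·56.0) = 7.508×10^-4 K/W
  R_aerogel blanket = L/(kA) = 0.204/(0.0126·56.0) = 0.2891 K/W
  R_conv,out = 1/(hA) = 1/(28.2·56.0) = 6.332×10^-4 K/W
ΣR = 7.508×10^-4 + 0.2891 + 6.332×10^-4 = 0.2905 K/W
Q = ΔT/ΣR = (20 °C − -7.95 °C)/0.2905 = 96.2 W

Q = 96.2 W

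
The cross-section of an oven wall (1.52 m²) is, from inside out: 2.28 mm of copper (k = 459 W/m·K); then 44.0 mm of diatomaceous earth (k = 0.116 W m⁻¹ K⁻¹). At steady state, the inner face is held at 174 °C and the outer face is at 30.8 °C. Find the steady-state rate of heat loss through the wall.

Series thermal resistances, inner to outer:
  R_copper = L/(kA) = 0.00228/(459·1.52) = 3.268×10^-6 K/W
  R_diatomaceous earth = L/(kA) = 0.0440/(0.116·1.52) = 0.2495 K/W
ΣR = 3.268×10^-6 + 0.2495 = 0.2495 K/W
Q = ΔT/ΣR = (174 °C − 30.8 °C)/0.2495 = 574 W

Q = 574 W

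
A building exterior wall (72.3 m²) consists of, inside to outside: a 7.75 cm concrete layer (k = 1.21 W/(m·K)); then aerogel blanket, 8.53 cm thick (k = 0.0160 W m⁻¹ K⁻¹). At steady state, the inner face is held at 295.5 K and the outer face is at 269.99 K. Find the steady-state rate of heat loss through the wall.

Series thermal resistances, inner to outer:
  R_concrete = L/(kA) = 0.0775/(1.21·72.3) = 8.859×10^-4 K/W
  R_aerogel blanket = L/(kA) = 0.0853/(0.0160·72.3) = 0.07374 K/W
ΣR = 8.859×10^-4 + 0.07374 = 0.07463 K/W
Q = ΔT/ΣR = (295.5 K − 269.99 K)/0.07463 = 342 W

Q = 342 W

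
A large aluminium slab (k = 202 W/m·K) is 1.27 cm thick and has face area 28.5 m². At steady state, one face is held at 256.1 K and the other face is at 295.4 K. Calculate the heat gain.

Q = kA·ΔT/L = 202 × 28.5 × |256.1 K − 295.4 K| / 0.0127 = 1.78×10^7 W

Q = 17800 kW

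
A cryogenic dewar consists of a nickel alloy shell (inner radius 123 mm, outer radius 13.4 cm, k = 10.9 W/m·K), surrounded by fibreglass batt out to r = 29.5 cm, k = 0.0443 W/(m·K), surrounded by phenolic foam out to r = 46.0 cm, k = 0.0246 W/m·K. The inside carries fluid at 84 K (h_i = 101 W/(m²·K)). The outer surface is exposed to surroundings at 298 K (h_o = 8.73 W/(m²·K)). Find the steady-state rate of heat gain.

Resistance network (inner→outer):
  R_conv,in = 1/(4πr²h) = 1/(4π·0.123²·101) = 0.05208 K/W
  R_nickel alloy = (1/0.123 − 1/0.134)/(4πk) = 0.6674/(4π·10.9) = 0.004872 K/W
  R_fibreglass batt = (1/0.134 − 1/0.295)/(4πk) = 4.073/(4π·0.0443) = 7.316 K/W
  R_phenolic foam = (1/0.295 − 1/0.460)/(4πk) = 1.216/(4π·0.0246) = 3.933 K/W
  R_conv,out = 1/(4πr²h) = 1/(4π·0.460²·8.73) = 0.04308 K/W
ΣR = 0.05208 + 0.004872 + 7.316 + 3.933 + 0.04308 = 11.35 K/W
Q = ΔT/ΣR = (84 K − 298 K)/11.35 = -18.9 W
(Negative Q ⇒ heat flows inward; heat gain = 18.9 W.)

Q = 18.9 W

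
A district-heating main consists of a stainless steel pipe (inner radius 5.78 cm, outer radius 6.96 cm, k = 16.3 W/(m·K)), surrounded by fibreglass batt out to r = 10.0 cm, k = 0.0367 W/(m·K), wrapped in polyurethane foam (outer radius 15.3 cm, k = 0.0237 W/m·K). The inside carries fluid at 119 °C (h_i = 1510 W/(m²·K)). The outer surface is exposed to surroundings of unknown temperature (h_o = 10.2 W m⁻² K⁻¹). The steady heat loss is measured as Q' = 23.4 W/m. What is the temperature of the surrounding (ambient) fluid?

T_out = 12.9 °C

Series resistances:
  R'_conv,in = 1/(2πr h) = 1/(2π·0.0578·1510) = 0.001824 m·K/W
  R'_stainless steel = ln(0.0696/0.0578)/(2πk) = 0.1858/(2π·16.3) = 0.001814 m·K/W
  R'_fibreglass batt = ln(0.100/0.0696)/(2πk) = 0.3624/(2π·0.0367) = 1.572 m·K/W
  R'_polyurethane foam = ln(0.153/0.100)/(2πk) = 0.4253/(2π·0.0237) = 2.856 m·K/W
  R'_conv,out = 1/(2πr h) = 1/(2π·0.153·10.2) = 0.1020 m·K/W
ΣR = 4.533 m·K/W
ΔT = Q'·ΣR = 23.4 × 4.533 = 106.1 K
Heat flows outward, so T_out = T_in − ΔT = 119 − 106.1 = 12.9 °C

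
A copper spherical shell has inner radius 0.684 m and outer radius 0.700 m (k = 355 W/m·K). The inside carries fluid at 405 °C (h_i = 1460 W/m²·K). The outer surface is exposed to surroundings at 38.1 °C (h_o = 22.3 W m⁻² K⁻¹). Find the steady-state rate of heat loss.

Series thermal resistances, inner to outer:
  R_conv,in = 1/(4πr²h) = 1/(4π·0.684²·1460) = 1.165×10^-4 K/W
  R_copper = (1/0.684 − 1/0.700)/(4πk) = 0.03342/(4π·355) = 7.491×10^-6 K/W
  R_conv,out = 1/(4πr²h) = 1/(4π·0.700²·22.3) = 0.007283 K/W
ΣR = 1.165×10^-4 + 7.491×10^-6 + 0.007283 = 0.007407 K/W
Q = ΔT/ΣR = (405 °C − 38.1 °C)/0.007407 = 49500 W

Q = 49.5 kW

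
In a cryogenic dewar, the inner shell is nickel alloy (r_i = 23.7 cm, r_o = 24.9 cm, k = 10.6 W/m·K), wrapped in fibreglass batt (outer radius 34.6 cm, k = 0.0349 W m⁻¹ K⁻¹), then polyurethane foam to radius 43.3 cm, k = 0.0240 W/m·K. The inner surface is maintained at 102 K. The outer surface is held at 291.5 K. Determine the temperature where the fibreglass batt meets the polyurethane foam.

Treat each layer as a resistance in series:
  R_nickel alloy = (1/0.237 − 1/0.249)/(4πk) = 0.2033/(4π·10.6) = 0.001527 K/W
  R_fibreglass batt = (1/0.249 − 1/0.346)/(4πk) = 1.126/(4π·0.0349) = 2.567 K/W
  R_polyurethane foam = (1/0.346 − 1/0.433)/(4πk) = 0.5807/(4π·0.0240) = 1.925 K/W
ΣR = 0.001527 + 2.567 + 1.925 = 4.494 K/W
Q = ΔT/ΣR = (102 K − 291.5 K)/4.494 = -42.17 W
From the inner boundary to the fibreglass batt/polyurethane foam interface, ΣR_partial = 2.569 K/W.
T_interface = T_in − Q·ΣR_partial = 102 K − (-42.17)(2.569) = 210.3 K

T = 210.3 K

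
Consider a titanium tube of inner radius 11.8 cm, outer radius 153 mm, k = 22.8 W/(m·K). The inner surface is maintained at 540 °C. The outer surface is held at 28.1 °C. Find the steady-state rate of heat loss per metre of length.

Q' = 282 kW/m

Q' = 2πk·ΔT/ln(r₂/r₁) = 2π × 22.8 × 511.9 / ln(0.153/0.118) = 2.82×10^5 W/m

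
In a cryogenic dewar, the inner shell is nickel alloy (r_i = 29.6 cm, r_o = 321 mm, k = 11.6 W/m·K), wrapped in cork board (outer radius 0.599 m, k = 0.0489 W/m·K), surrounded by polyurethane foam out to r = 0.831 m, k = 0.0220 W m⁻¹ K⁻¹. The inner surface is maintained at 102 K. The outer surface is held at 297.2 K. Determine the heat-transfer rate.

Q = 48.3 W

Resistance network (inner→outer):
  R_nickel alloy = (1/0.296 − 1/0.321)/(4πk) = 0.2631/(4π·11.6) = 0.001805 K/W
  R_cork board = (1/0.321 − 1/0.599)/(4πk) = 1.446/(4π·0.0489) = 2.353 K/W
  R_polyurethane foam = (1/0.599 − 1/0.831)/(4πk) = 0.4661/(4π·0.0220) = 1.686 K/W
ΣR = 0.001805 + 2.353 + 1.686 = 4.041 K/W
Q = ΔT/ΣR = (102 K − 297.2 K)/4.041 = -48.3 W
(Negative Q ⇒ heat flows inward; heat gain = 48.3 W.)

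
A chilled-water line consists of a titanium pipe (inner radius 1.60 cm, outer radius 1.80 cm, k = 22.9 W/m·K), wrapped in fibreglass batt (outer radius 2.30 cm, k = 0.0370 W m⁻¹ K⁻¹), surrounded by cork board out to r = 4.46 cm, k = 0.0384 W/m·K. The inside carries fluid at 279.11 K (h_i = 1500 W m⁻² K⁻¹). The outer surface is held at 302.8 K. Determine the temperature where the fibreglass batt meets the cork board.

T = 285.7 K

Treat each layer as a resistance in series:
  R'_conv,in = 1/(2πr h) = 1/(2π·0.0160·1500) = 0.006631 m·K/W
  R'_titanium = ln(0.0180/0.0160)/(2πk) = 0.1178/(2π·22.9) = 8.186×10^-4 m·K/W
  R'_fibreglass batt = ln(0.0230/0.0180)/(2πk) = 0.2451/(2π·0.0370) = 1.054 m·K/W
  R'_cork board = ln(0.0446/0.0230)/(2πk) = 0.6622/(2π·0.0384) = 2.745 m·K/W
ΣR = 0.006631 + 8.186×10^-4 + 1.054 + 2.745 = 3.806 m·K/W
Q' = ΔT/ΣR = (279.11 K − 302.8 K)/3.806 = -6.224 W/m
From the inner boundary to the fibreglass batt/cork board interface, ΣR_partial = 1.061 m·K/W.
T_interface = T_in − Q'·ΣR_partial = 279.11 K − (-6.224)(1.061) = 285.7 K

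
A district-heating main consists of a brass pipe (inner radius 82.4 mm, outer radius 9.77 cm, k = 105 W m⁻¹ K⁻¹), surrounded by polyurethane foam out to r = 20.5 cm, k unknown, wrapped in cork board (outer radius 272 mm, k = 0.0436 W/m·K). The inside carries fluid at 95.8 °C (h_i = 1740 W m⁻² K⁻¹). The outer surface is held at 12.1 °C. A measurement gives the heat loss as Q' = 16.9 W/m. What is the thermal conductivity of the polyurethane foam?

k = 0.0301 W/m·K

ΣR = ΔT/Q' = |95.8 − 12.1|/16.9 = 4.953 m·K/W
Known resistances:
  R'_conv,in = 1/(2πr h) = 1/(2π·0.0824·1740) = 0.001110 m·K/W
  R'_brass = ln(0.0977/0.0824)/(2πk) = 0.1703/(2π·105) = 2.582×10^-4 m·K/W
  R'_cork board = ln(0.272/0.205)/(2πk) = 0.2828/(2π·0.0436) = 1.032 m·K/W
R_polyurethane foam = ΣR − ΣR_known = 4.953 − 1.033 = 3.920 m·K/W
ln(r₂/r₁)/(2πk) = 3.920 ⇒ k = 0.7411/(2π·3.920) = 0.0301 W/m·K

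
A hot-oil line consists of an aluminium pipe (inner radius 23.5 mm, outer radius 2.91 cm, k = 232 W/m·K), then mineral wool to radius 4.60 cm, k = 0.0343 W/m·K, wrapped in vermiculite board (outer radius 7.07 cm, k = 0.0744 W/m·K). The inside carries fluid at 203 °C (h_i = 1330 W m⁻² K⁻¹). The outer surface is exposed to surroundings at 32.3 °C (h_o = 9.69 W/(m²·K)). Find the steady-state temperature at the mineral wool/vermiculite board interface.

T = 92.2 °C

Resistance network (inner→outer):
  R'_conv,in = 1/(2πr h) = 1/(2π·0.0235·1330) = 0.005092 m·K/W
  R'_aluminium = ln(0.0291/0.0235)/(2πk) = 0.2137/(2π·232) = 1.466×10^-4 m·K/W
  R'_mineral wool = ln(0.0460/0.0291)/(2πk) = 0.4579/(2π·0.0343) = 2.125 m·K/W
  R'_vermiculite board = ln(0.0707/0.0460)/(2πk) = 0.4298/(2π·0.0744) = 0.9194 m·K/W
  R'_conv,out = 1/(2πr h) = 1/(2π·0.0707·9.69) = 0.2323 m·K/W
ΣR = 0.005092 + 1.466×10^-4 + 2.125 + 0.9194 + 0.2323 = 3.282 m·K/W
Q' = ΔT/ΣR = (203 °C − 32.3 °C)/3.282 = 52.01 W/m
From the inner boundary to the mineral wool/vermiculite board interface, ΣR_partial = 2.130 m·K/W.
T_interface = T_in − Q'·ΣR_partial = 203 °C − (52.01)(2.130) = 92.2 °C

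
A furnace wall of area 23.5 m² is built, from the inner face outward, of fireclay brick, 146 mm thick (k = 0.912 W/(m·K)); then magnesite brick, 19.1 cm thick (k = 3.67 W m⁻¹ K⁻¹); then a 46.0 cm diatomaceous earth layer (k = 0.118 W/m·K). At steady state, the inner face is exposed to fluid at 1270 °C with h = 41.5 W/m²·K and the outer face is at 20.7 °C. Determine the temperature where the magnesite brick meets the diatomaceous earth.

Treat each layer as a resistance in series:
  R_conv,in = 1/(hA) = 1/(41.5·23.5) = 0.001025 K/W
  R_fireclay brick = L/(kA) = 0.146/(0.912·23.5) = 0.006812 K/W
  R_magnesite brick = L/(kA) = 0.191/(3.67·23.5) = 0.002215 K/W
  R_diatomaceous earth = L/(kA) = 0.460/(0.118·23.5) = 0.1659 K/W
ΣR = 0.001025 + 0.006812 + 0.002215 + 0.1659 = 0.1760 K/W
Q = ΔT/ΣR = (1270 °C − 20.7 °C)/0.1760 = 7098 W
From the inner boundary to the magnesite brick/diatomaceous earth interface, ΣR_partial = 0.01005 K/W.
T_interface = T_in − Q·ΣR_partial = 1270 °C − (7098)(0.01005) = 1199 °C

T = 1199 °C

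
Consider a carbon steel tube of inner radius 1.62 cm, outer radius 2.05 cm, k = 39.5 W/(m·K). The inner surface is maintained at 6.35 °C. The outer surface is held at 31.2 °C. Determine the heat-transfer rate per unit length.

Q' = 26200 W/m

Q' = 2πk·ΔT/ln(r₂/r₁) = 2π × 39.5 × 24.85 / ln(0.0205/0.0162) = 26200 W/m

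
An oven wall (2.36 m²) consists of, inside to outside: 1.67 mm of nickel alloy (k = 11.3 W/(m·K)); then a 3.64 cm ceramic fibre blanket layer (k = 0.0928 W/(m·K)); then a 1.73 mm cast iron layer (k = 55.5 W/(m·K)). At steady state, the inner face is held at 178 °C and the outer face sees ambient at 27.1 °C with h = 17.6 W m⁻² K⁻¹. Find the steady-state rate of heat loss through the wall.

Q = 793 W

Resistance network (inner→outer):
  R_nickel alloy = L/(kA) = 0.00167/(11.3·2.36) = 6.262×10^-5 K/W
  R_ceramic fibre blanket = L/(kA) = 0.0364/(0.0928·2.36) = 0.1662 K/W
  R_cast iron = L/(kA) = 0.00173/(55.5·2.36) = 1.321×10^-5 K/W
  R_conv,out = 1/(hA) = 1/(17.6·2.36) = 0.02408 K/W
ΣR = 6.262×10^-5 + 0.1662 + 1.321×10^-5 + 0.02408 = 0.1904 K/W
Q = ΔT/ΣR = (178 °C − 27.1 °C)/0.1904 = 793 W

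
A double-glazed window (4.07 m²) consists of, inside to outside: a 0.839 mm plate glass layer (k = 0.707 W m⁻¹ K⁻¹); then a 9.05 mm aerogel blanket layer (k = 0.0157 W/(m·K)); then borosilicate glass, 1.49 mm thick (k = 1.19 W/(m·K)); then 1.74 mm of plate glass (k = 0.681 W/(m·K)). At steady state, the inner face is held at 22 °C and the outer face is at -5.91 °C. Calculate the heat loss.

Q = 195 W

Resistance network (inner→outer):
  R_plate glass = L/(kA) = 8.39×10^-4/(0.707·4.07) = 2.916×10^-4 K/W
  R_aerogel blanket = L/(kA) = 0.00905/(0.0157·4.07) = 0.1416 K/W
  R_borosilicate glass = L/(kA) = 0.00149/(1.19·4.07) = 3.076×10^-4 K/W
  R_plate glass = L/(kA) = 0.00174/(0.681·4.07) = 6.278×10^-4 K/W
ΣR = 2.916×10^-4 + 0.1416 + 3.076×10^-4 + 6.278×10^-4 = 0.1428 K/W
Q = ΔT/ΣR = (22 °C − -5.91 °C)/0.1428 = 195 W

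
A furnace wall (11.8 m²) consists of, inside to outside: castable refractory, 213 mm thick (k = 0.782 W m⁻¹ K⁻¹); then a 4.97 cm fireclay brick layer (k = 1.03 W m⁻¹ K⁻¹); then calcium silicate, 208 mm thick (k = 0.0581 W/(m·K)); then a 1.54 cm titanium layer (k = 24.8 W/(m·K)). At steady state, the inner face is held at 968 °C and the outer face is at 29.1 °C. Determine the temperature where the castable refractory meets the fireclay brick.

T = 902 °C

Treat each layer as a resistance in series:
  R_castable refractory = L/(kA) = 0.213/(0.782·11.8) = 0.02308 K/W
  R_fireclay brick = L/(kA) = 0.0497/(1.03·11.8) = 0.004089 K/W
  R_calcium silicate = L/(kA) = 0.208/(0.0581·11.8) = 0.3034 K/W
  R_titanium = L/(kA) = 0.0154/(24.8·11.8) = 5.262×10^-5 K/W
ΣR = 0.02308 + 0.004089 + 0.3034 + 5.262×10^-5 = 0.3306 K/W
Q = ΔT/ΣR = (968 °C − 29.1 °C)/0.3306 = 2840 W
From the inner boundary to the castable refractory/fireclay brick interface, ΣR_partial = 0.02308 K/W.
T_interface = T_in − Q·ΣR_partial = 968 °C − (2840)(0.02308) = 902 °C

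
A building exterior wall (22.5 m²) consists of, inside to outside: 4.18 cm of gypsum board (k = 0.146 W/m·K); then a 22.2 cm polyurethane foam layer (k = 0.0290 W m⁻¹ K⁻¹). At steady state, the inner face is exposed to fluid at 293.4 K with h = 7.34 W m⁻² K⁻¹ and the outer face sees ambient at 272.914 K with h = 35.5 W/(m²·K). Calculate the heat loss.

Q = 56.9 W

Resistance network (inner→outer):
  R_conv,in = 1/(hA) = 1/(7.34·22.5) = 0.006055 K/W
  R_gypsum board = L/(kA) = 0.0418/(0.146·22.5) = 0.01272 K/W
  R_polyurethane foam = L/(kA) = 0.222/(0.0290·22.5) = 0.3402 K/W
  R_conv,out = 1/(hA) = 1/(35.5·22.5) = 0.001252 K/W
ΣR = 0.006055 + 0.01272 + 0.3402 + 0.001252 = 0.3602 K/W
Q = ΔT/ΣR = (293.4 K − 272.914 K)/0.3602 = 56.9 W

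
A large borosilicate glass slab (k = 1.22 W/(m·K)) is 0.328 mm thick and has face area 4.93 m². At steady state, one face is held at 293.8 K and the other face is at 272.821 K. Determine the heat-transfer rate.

Q = kA·ΔT/L = 1.22 × 4.93 × |293.8 K − 272.821 K| / 3.28×10^-4 = 3.85×10^5 W

Q = 3.85×10^5 W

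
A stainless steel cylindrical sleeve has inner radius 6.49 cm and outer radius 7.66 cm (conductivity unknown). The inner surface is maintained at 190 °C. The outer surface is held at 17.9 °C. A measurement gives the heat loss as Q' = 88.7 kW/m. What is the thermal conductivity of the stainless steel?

k = 13.6 W/m·K

ΣR = ΔT/Q' = |190 − 17.9|/88700 = 0.001940 m·K/W
ln(r₂/r₁)/(2πk) = 0.001940 ⇒ k = 0.1657/(2π·0.001940) = 13.6 W/m·K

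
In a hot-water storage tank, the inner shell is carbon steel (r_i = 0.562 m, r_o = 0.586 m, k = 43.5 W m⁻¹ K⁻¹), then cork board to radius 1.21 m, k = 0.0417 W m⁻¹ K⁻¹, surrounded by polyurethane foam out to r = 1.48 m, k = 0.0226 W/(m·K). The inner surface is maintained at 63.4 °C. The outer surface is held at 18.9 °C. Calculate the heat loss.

Resistance network (inner→outer):
  R_carbon steel = (1/0.562 − 1/0.586)/(4πk) = 0.07287/(4π·43.5) = 1.333×10^-4 K/W
  R_cork board = (1/0.586 − 1/1.21)/(4πk) = 0.8800/(4π·0.0417) = 1.679 K/W
  R_polyurethane foam = (1/1.21 − 1/1.48)/(4πk) = 0.1508/(4π·0.0226) = 0.5309 K/W
ΣR = 1.333×10^-4 + 1.679 + 0.5309 = 2.210 K/W
Q = ΔT/ΣR = (63.4 °C − 18.9 °C)/2.210 = 20.1 W

Q = 20.1 W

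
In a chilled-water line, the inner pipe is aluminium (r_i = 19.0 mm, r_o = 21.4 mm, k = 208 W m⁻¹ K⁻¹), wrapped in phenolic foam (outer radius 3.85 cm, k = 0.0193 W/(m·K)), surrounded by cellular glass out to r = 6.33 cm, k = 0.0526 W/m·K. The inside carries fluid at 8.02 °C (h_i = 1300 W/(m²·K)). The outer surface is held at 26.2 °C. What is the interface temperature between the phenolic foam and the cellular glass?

T = 21.9 °C

Series thermal resistances, inner to outer:
  R'_conv,in = 1/(2πr h) = 1/(2π·0.0190·1300) = 0.006444 m·K/W
  R'_aluminium = ln(0.0214/0.0190)/(2πk) = 0.1190/(2π·208) = 9.102×10^-5 m·K/W
  R'_phenolic foam = ln(0.0385/0.0214)/(2πk) = 0.5873/(2π·0.0193) = 4.843 m·K/W
  R'_cellular glass = ln(0.0633/0.0385)/(2πk) = 0.4972/(2π·0.0526) = 1.504 m·K/W
ΣR = 0.006444 + 9.102×10^-5 + 4.843 + 1.504 = 6.354 m·K/W
Q' = ΔT/ΣR = (8.02 °C − 26.2 °C)/6.354 = -2.861 W/m
From the inner boundary to the phenolic foam/cellular glass interface, ΣR_partial = 4.850 m·K/W.
T_interface = T_in − Q'·ΣR_partial = 8.02 °C − (-2.861)(4.850) = 21.9 °C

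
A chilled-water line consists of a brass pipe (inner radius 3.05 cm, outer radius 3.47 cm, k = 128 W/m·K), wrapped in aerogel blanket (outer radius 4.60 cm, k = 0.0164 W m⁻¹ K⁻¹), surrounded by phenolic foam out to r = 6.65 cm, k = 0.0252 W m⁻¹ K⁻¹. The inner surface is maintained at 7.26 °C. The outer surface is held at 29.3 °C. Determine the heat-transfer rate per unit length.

Q' = 4.35 W/m

Treat each layer as a resistance in series:
  R'_brass = ln(0.0347/0.0305)/(2πk) = 0.1290/(2π·128) = 1.604×10^-4 m·K/W
  R'_aerogel blanket = ln(0.0460/0.0347)/(2πk) = 0.2819/(2π·0.0164) = 2.736 m·K/W
  R'_phenolic foam = ln(0.0665/0.0460)/(2πk) = 0.3686/(2π·0.0252) = 2.328 m·K/W
ΣR = 1.604×10^-4 + 2.736 + 2.328 = 5.064 m·K/W
Q' = ΔT/ΣR = (7.26 °C − 29.3 °C)/5.064 = -4.35 W/m
(Negative Q' ⇒ heat flows inward; heat gain = 4.35 W/m.)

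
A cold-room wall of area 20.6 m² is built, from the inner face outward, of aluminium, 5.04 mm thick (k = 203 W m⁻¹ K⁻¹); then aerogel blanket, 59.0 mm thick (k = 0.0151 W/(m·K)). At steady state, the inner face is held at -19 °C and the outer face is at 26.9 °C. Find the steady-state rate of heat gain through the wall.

Treat each layer as a resistance in series:
  R_aluminium = L/(kA) = 0.00504/(203·20.6) = 1.205×10^-6 K/W
  R_aerogel blanket = L/(kA) = 0.0590/(0.0151·20.6) = 0.1897 K/W
ΣR = 1.205×10^-6 + 0.1897 = 0.1897 K/W
Q = ΔT/ΣR = (-19 °C − 26.9 °C)/0.1897 = -242 W
(Negative Q ⇒ heat flows inward; heat gain = 242 W.)

Q = 242 W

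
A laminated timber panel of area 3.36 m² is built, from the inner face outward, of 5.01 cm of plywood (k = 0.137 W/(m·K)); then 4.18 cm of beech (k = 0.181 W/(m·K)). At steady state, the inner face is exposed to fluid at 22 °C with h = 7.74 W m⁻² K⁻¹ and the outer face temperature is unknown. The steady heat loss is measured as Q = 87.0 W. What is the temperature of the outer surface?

T_out = 3.21 °C

Series resistances:
  R_conv,in = 1/(hA) = 1/(7.74·3.36) = 0.03845 K/W
  R_plywood = L/(kA) = 0.0501/(0.137·3.36) = 0.1088 K/W
  R_beech = L/(kA) = 0.0418/(0.181·3.36) = 0.06873 K/W
ΣR = 0.2160 K/W
ΔT = Q·ΣR = 87.0 × 0.2160 = 18.79 K
Heat flows outward, so T_out = T_in − ΔT = 22 − 18.79 = 3.21 °C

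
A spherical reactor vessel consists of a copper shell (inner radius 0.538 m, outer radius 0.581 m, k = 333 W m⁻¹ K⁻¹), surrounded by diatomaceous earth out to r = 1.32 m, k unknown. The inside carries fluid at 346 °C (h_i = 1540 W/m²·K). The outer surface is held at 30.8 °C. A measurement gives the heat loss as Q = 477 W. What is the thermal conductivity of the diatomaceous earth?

k = 0.116 W/m·K

ΣR = ΔT/Q = |346 − 30.8|/477 = 0.6608 K/W
Known resistances:
  R_conv,in = 1/(4πr²h) = 1/(4π·0.538²·1540) = 1.785×10^-4 K/W
  R_copper = (1/0.538 − 1/0.581)/(4πk) = 0.1376/(4π·333) = 3.287×10^-5 K/W
R_diatomaceous earth = ΣR − ΣR_known = 0.6608 − 2.114×10^-4 = 0.6606 K/W
(1/r₁−1/r₂)/(4πk) = 0.6606 ⇒ k = 0.9636/(4π·0.6606) = 0.116 W/m·K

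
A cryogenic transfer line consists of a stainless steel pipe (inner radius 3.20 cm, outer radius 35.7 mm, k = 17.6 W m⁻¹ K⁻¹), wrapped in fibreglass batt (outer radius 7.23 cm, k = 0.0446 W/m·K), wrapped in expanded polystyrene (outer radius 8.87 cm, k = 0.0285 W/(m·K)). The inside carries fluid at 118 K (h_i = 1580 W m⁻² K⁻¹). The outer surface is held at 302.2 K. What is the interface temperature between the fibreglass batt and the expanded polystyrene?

T = 244.8 K

Treat each layer as a resistance in series:
  R'_conv,in = 1/(2πr h) = 1/(2π·0.0320·1580) = 0.003148 m·K/W
  R'_stainless steel = ln(0.0357/0.0320)/(2πk) = 0.1094/(2π·17.6) = 9.894×10^-4 m·K/W
  R'_fibreglass batt = ln(0.0723/0.0357)/(2πk) = 0.7057/(2π·0.0446) = 2.518 m·K/W
  R'_expanded polystyrene = ln(0.0887/0.0723)/(2πk) = 0.2044/(2π·0.0285) = 1.142 m·K/W
ΣR = 0.003148 + 9.894×10^-4 + 2.518 + 1.142 = 3.664 m·K/W
Q' = ΔT/ΣR = (118 K − 302.2 K)/3.664 = -50.27 W/m
From the inner boundary to the fibreglass batt/expanded polystyrene interface, ΣR_partial = 2.522 m·K/W.
T_interface = T_in − Q'·ΣR_partial = 118 K − (-50.27)(2.522) = 244.8 K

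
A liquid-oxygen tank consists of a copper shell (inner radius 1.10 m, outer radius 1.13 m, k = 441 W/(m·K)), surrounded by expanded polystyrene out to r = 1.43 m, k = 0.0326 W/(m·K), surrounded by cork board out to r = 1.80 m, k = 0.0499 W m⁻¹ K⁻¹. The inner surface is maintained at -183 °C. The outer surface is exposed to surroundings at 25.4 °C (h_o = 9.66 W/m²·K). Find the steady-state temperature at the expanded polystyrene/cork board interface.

Series thermal resistances, inner to outer:
  R_copper = (1/1.10 − 1/1.13)/(4πk) = 0.02414/(4π·441) = 4.355×10^-6 K/W
  R_expanded polystyrene = (1/1.13 − 1/1.43)/(4πk) = 0.1857/(4π·0.0326) = 0.4532 K/W
  R_cork board = (1/1.43 − 1/1.80)/(4πk) = 0.1437/(4π·0.0499) = 0.2292 K/W
  R_conv,out = 1/(4πr²h) = 1/(4π·1.80²·9.66) = 0.002543 K/W
ΣR = 4.355×10^-6 + 0.4532 + 0.2292 + 0.002543 = 0.6849 K/W
Q = ΔT/ΣR = (-183 °C − 25.4 °C)/0.6849 = -304.3 W
From the inner boundary to the expanded polystyrene/cork board interface, ΣR_partial = 0.4532 K/W.
T_interface = T_in − Q·ΣR_partial = -183 °C − (-304.3)(0.4532) = -45.1 °C

T = -45.1 °C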